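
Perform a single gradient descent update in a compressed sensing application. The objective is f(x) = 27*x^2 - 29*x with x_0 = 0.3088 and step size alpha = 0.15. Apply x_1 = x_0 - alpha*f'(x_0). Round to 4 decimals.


We compute the gradient at x_0 and apply the update.
f'(x) = 54*x - 29
f'(0.3088) = 54*0.3088 - 29 = -12.3248
x_1 = 0.3088 - 0.15*-12.3248 = 2.1575


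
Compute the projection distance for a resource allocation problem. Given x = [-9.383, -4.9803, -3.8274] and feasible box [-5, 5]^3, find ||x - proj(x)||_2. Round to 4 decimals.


Project each component onto [-5, 5].
clip(-9.383) = -5.0, clip(-4.9803) = -4.9803, clip(-3.8274) = -3.8274
Projection = [-5.0, -4.9803, -3.8274]
Squared diffs: [19.2107, 0.0, 0.0]
Distance = sqrt(19.2107) = 4.383


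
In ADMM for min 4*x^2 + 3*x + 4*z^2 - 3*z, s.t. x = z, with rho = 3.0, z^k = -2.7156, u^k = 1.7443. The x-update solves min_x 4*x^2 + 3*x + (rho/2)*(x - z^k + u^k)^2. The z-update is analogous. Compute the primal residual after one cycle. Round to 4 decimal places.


ADMM iteration with rho = 3.0, z^k = -2.7156, u^k = 1.7443
Step 1: x-update.
Minimize 4*x^2 + 3*x + (3.0/2)*(x + 2.7156 + 1.7443)^2
FOC: (2*4 + 3.0)*x = -3 + 3.0*(-2.7156 - 1.7443)
x^{k+1} = -1.4891
Step 2: z-update.
Minimize 4*z^2 - 3*z + (3.0/2)*(-1.4891 - z + 1.7443)^2
FOC: (2*4 + 3.0)*z = 3 + 3.0*(-1.4891 + 1.7443)
z^{k+1} = 0.3423
Step 3: u-update.
u^{k+1} = 1.7443 - 1.4891 - 0.3423 = -0.0871
Step 4: Primal residual = |-1.4891 - 0.3423| = 1.8314


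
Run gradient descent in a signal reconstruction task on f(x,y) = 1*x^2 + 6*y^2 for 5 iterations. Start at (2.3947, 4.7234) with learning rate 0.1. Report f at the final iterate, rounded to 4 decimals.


Gradient descent on f(x,y) = 1*x^2 + 6*y^2.
Starting point: (2.3947, 4.7234), alpha = 0.1
Step 1: grad_x = 2*1*2.3947 = 4.7894, grad_y = 2*6*4.7234 = 56.6808
  x_1 = 2.3947 - 0.1*4.7894 = 1.9158
  y_1 = 4.7234 - 0.1*56.6808 = -0.9447
Step 2: grad_x = 2*1*1.9158 = 3.8315, grad_y = 2*6*-0.9447 = -11.3362
  x_2 = 1.9158 - 0.1*3.8315 = 1.5326
  y_2 = -0.9447 - 0.1*-11.3362 = 0.1889
Step 3: grad_x = 2*1*1.5326 = 3.0652, grad_y = 2*6*0.1889 = 2.2672
  x_3 = 1.5326 - 0.1*3.0652 = 1.2261
  y_3 = 0.1889 - 0.1*2.2672 = -0.0378
Step 4: grad_x = 2*1*1.2261 = 2.4522, grad_y = 2*6*-0.0378 = -0.4534
  x_4 = 1.2261 - 0.1*2.4522 = 0.9809
  y_4 = -0.0378 - 0.1*-0.4534 = 0.0076
Step 5: grad_x = 2*1*0.9809 = 1.9617, grad_y = 2*6*0.0076 = 0.0907
  x_5 = 0.9809 - 0.1*1.9617 = 0.7847
  y_5 = 0.0076 - 0.1*0.0907 = -0.0015
f(0.7847, -0.0015) = 1*0.7847^2 + 6*(-0.0015)^2 = 0.6158


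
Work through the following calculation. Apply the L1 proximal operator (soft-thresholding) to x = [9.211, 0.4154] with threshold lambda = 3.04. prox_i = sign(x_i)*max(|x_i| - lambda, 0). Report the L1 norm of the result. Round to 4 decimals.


Soft-thresholding with lambda = 3.04:
prox(9.211) = sign(9.211)*max(|9.211| - 3.04, 0) = 6.171
prox(0.4154) = sign(0.4154)*max(|0.4154| - 3.04, 0) = 0.0
prox(x) = [6.171, 0.0]
||prox(x)||_1 = 6.171 + 0.0 = 6.171


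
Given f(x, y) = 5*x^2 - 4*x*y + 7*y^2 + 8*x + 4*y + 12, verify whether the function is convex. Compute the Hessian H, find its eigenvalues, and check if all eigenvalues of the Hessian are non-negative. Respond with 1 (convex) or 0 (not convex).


The Hessian of f(x,y) = 5*x^2 - 4*x*y + 7*y^2 + 8*x + 4*y + 12 is:
H = [[10, -4], [-4, 14]]
Trace = 10 + 14 = 24
Determinant = 10*14 - (-4)^2 = 124
Discriminant = (24)^2 - 4*124 = 80.0
Eigenvalues: lambda_1 = 7.5279, lambda_2 = 16.4721
The function is convex.

1


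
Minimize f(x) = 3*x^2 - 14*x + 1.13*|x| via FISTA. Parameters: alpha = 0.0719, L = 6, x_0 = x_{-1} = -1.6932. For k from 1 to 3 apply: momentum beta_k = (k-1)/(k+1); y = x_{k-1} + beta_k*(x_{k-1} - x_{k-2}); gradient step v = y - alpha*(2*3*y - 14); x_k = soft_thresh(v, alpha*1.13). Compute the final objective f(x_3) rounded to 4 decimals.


FISTA on f(x) = 3*x^2 - 14*x + 1.13*|x|
L = 6, alpha = 0.0719
Iteration 1: beta = 0.0, y = -1.6932 + 0.0*(-1.6932 + 1.6932) = -1.6932
  grad(y) = -24.1592, v = y - alpha*grad = 0.0438
  prox(v) = soft_thresh(0.0438, 0.0812) = 0.0
Iteration 2: beta = 0.3333, y = 0.0 + 0.3333*(0.0 + 1.6932) = 0.5644
  grad(y) = -10.6136, v = y - alpha*grad = 1.3275
  prox(v) = soft_thresh(1.3275, 0.0812) = 1.2463
Iteration 3: beta = 0.5, y = 1.2463 + 0.5*(1.2463 - 0.0) = 1.8694
  grad(y) = -2.7836, v = y - alpha*grad = 2.0695
  prox(v) = soft_thresh(2.0695, 0.0812) = 1.9883
f(x_3) = 3*1.9883^2 - 14*1.9883 + 1.13*|1.9883| = -13.7294


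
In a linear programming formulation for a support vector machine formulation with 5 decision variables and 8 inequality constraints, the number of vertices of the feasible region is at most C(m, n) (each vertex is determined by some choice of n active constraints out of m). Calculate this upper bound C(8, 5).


Each vertex corresponds to some choice of n active constraints out of m, so the number of vertices is at most C(m, n) = m! / (n!(m-n)!).
m = 8, n = 5
Numerator: 8 * 7 * 6 * 5 * 4
Denominator: 5! = 120
C(8, 5) = 56


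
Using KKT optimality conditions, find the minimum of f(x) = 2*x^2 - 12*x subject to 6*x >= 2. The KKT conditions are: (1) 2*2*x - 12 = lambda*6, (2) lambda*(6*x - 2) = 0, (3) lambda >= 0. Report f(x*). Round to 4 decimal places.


Step 1: Try lambda = 0 (constraint inactive).
Stationarity: 2*2*x - 12 = 0
x* = 12/(2*2) = 3.0
Check constraint: 6*3.0 = 18.0 >= 2 -- satisfied.
Step 2: Compute optimal value.
f(x*) = 2*3.0^2 - 12*3.0 = -18.0


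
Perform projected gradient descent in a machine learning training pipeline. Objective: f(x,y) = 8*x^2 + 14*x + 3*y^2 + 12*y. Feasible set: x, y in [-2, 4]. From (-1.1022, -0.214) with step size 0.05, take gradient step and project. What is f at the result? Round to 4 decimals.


Step 1: Compute gradient at (-1.1022, -0.214).
grad_x = 2*8*-1.1022 + 14 = -3.6352
grad_y = 2*3*-0.214 + 12 = 10.716
Step 2: Gradient step.
x_raw = -1.1022 - 0.05*-3.6352 = -0.9204
y_raw = -0.214 - 0.05*10.716 = -0.7498
Step 3: Project onto [-2, 4].
x_proj = clip(-0.9204) = -0.9204
y_proj = clip(-0.7498) = -0.7498
Step 4: Evaluate f.
f(-0.9204, -0.7498) = -13.4195


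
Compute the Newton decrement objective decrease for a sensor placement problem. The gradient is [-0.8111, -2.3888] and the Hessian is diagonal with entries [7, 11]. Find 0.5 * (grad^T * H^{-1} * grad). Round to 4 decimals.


Step 1: H is diagonal, so H^(-1) * g = [-0.1159, -0.2172].
Step 2: g^T H^(-1) g = sum_i g_i^2 / H_ii
  = (-0.8111)^2/7 + (-2.3888)^2/11
  = 0.094 + 0.5188 = 0.6127
Step 3: Objective decrease = 0.5 * g^T H^(-1) g = 0.3064


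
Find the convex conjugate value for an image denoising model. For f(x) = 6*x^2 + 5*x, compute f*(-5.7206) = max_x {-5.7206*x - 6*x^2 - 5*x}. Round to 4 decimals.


f*(y) = sup_x {y*x - a*x^2 - b*x} = sup_x {(y-b)*x - a*x^2}
FOC: (y - b) - 2a*x = 0 => x* = (y - b)/(2a)
x* = (-5.7206 - 5)/(2*6) = -0.8934
f*(-5.7206) = (y-b)^2/(4a) = (-5.7206 - 5)^2/(4*6)
= 114.9313/24 = 4.7888


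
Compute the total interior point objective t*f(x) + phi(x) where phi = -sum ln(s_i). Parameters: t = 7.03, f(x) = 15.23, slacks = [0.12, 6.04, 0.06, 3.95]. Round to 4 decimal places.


Step 1: Compute log-barrier.
ln values: [-2.1203, 1.7984, -2.8134, 1.3737]
phi = -(-2.1203 + 1.7984 - 2.8134 + 1.3737) = 1.7616
Step 2: Compute augmented objective.
t*f(x) = 7.03*15.23 = 107.0669
Total = 107.0669 + 1.7616 = 108.8285


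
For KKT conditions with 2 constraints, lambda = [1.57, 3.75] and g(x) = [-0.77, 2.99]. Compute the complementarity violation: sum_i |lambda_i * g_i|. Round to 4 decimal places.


KKT complementary slackness check:
lambda_1 * g_1 = 1.57 * -0.77 = -1.2089
lambda_2 * g_2 = 3.75 * 2.99 = 11.2125
Total violation = 1.2089 + 11.2125 = 12.4214


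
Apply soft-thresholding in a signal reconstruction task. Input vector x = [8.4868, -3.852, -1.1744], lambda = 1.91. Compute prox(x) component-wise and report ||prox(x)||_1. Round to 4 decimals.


Soft-thresholding with lambda = 1.91:
prox(8.4868) = sign(8.4868)*max(|8.4868| - 1.91, 0) = 6.5768
prox(-3.852) = sign(-3.852)*max(|-3.852| - 1.91, 0) = -1.942
prox(-1.1744) = sign(-1.1744)*max(|-1.1744| - 1.91, 0) = 0.0
prox(x) = [6.5768, -1.942, 0.0]
||prox(x)||_1 = 6.5768 + 1.942 + 0.0 = 8.5188


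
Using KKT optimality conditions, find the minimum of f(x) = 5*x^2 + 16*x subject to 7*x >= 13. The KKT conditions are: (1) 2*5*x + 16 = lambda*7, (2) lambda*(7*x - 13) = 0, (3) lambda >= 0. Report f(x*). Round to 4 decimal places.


Step 1: Try lambda = 0 (constraint inactive).
x_unc = -16/(2*5) = -1.6
Check: 7*-1.6 = -11.2 < 13 -- violated!
Step 2: Constraint must be active: 7*x = 13
x* = 13/7 = 1.8571 (rounded; the exact value 13/7 is used below)
lambda = (2*5*(13/7) + 16)/7 = 4.9388
Step 3: Compute optimal value.
f(x*) = 5*(13/7)^2 + 16*(13/7) = 46.9592


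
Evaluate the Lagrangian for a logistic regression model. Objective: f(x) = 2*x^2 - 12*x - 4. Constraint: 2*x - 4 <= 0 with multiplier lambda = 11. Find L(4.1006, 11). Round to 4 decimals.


Step 1: Evaluate f(x).
f(4.1006) = 2*4.1006^2 - 12*4.1006 - 4 = -19.5774
Step 2: Evaluate g(x).
g(4.1006) = 2*4.1006 - 4 = 4.2012
Step 3: Compute Lagrangian.
L = -19.5774 + 11*4.2012 = 26.6358


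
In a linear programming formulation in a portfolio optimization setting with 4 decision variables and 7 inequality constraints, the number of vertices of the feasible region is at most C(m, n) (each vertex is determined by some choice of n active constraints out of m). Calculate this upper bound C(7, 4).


Each vertex corresponds to some choice of n active constraints out of m, so the number of vertices is at most C(m, n) = m! / (n!(m-n)!).
m = 7, n = 4
Numerator: 7 * 6 * 5 * 4
Denominator: 4! = 24
C(7, 4) = 35


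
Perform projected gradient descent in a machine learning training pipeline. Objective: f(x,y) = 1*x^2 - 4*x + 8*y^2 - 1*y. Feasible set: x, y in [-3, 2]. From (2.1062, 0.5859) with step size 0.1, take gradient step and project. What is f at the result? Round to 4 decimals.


Step 1: Compute gradient at (2.1062, 0.5859).
grad_x = 2*1*2.1062 - 4 = 0.2124
grad_y = 2*8*0.5859 - 1 = 8.3744
Step 2: Gradient step.
x_raw = 2.1062 - 0.1*0.2124 = 2.085
y_raw = 0.5859 - 0.1*8.3744 = -0.2515
Step 3: Project onto [-3, 2].
x_proj = clip(2.085) = 2.0
y_proj = clip(-0.2515) = -0.2515
Step 4: Evaluate f.
f(2.0, -0.2515) = -3.2423


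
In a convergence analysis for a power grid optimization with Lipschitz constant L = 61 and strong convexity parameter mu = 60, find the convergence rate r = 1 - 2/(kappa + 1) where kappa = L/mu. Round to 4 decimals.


Step 1: Compute the condition number.
kappa = L/mu = 61/60 = 1.0167
Step 2: Compute the convergence rate.
r = 1 - 2/(kappa + 1) = 1 - 2*mu/(L + mu) = (L - mu)/(L + mu) = 1/121 = 0.0083


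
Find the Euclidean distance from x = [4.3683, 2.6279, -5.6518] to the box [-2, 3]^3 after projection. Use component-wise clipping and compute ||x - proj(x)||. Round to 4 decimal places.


Project each component onto [-2, 3].
clip(4.3683) = 3.0, clip(2.6279) = 2.6279, clip(-5.6518) = -2.0
Projection = [3.0, 2.6279, -2.0]
Squared diffs: [1.8722, 0.0, 13.3356]
Distance = sqrt(15.2078) = 3.8997


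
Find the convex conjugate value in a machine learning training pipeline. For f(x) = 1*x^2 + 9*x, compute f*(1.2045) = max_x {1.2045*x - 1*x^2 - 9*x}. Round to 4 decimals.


f*(y) = sup_x {y*x - a*x^2 - b*x} = sup_x {(y-b)*x - a*x^2}
FOC: (y - b) - 2a*x = 0 => x* = (y - b)/(2a)
x* = (1.2045 - 9)/(2*1) = -3.8978
f*(1.2045) = (y-b)^2/(4a) = (1.2045 - 9)^2/(4*1)
= 60.7698/4 = 15.1925


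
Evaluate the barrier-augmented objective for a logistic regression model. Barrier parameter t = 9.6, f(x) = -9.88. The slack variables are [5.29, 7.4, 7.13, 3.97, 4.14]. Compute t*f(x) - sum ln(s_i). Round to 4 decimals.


Step 1: Compute log-barrier.
ln values: [1.6658, 2.0015, 1.9643, 1.3788, 1.4207]
phi = -(1.6658 + 2.0015 + 1.9643 + 1.3788 + 1.4207) = -8.4311
Step 2: Compute augmented objective.
t*f(x) = 9.6*-9.88 = -94.848
Total = -94.848 - 8.4311 = -103.2791


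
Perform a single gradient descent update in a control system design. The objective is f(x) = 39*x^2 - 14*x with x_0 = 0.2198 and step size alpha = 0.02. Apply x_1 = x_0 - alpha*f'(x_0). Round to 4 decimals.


We compute the gradient at x_0 and apply the update.
f'(x) = 78*x - 14
f'(0.2198) = 78*0.2198 - 14 = 3.1444
x_1 = 0.2198 - 0.02*3.1444 = 0.1569


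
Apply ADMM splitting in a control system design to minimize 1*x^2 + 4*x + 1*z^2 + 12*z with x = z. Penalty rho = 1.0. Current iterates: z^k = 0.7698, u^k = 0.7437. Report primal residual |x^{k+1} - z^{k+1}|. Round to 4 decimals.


ADMM iteration with rho = 1.0, z^k = 0.7698, u^k = 0.7437
Step 1: x-update.
Minimize 1*x^2 + 4*x + (1.0/2)*(x - 0.7698 + 0.7437)^2
FOC: (2*1 + 1.0)*x = -4 + 1.0*(0.7698 - 0.7437)
x^{k+1} = -1.3246
Step 2: z-update.
Minimize 1*z^2 + 12*z + (1.0/2)*(-1.3246 - z + 0.7437)^2
FOC: (2*1 + 1.0)*z = -12 + 1.0*(-1.3246 + 0.7437)
z^{k+1} = -4.1936
Step 3: u-update.
u^{k+1} = 0.7437 - 1.3246 + 4.1936 = 3.6127
Step 4: Primal residual = |-1.3246 + 4.1936| = 2.869


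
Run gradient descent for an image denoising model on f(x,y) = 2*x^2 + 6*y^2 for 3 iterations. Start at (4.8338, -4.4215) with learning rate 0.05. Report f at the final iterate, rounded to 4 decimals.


Gradient descent on f(x,y) = 2*x^2 + 6*y^2.
Starting point: (4.8338, -4.4215), alpha = 0.05
Step 1: grad_x = 2*2*4.8338 = 19.3352, grad_y = 2*6*-4.4215 = -53.058
  x_1 = 4.8338 - 0.05*19.3352 = 3.867
  y_1 = -4.4215 - 0.05*-53.058 = -1.7686
Step 2: grad_x = 2*2*3.867 = 15.4682, grad_y = 2*6*-1.7686 = -21.2232
  x_2 = 3.867 - 0.05*15.4682 = 3.0936
  y_2 = -1.7686 - 0.05*-21.2232 = -0.7074
Step 3: grad_x = 2*2*3.0936 = 12.3745, grad_y = 2*6*-0.7074 = -8.4893
  x_3 = 3.0936 - 0.05*12.3745 = 2.4749
  y_3 = -0.7074 - 0.05*-8.4893 = -0.283
f(2.4749, -0.283) = 2*2.4749^2 + 6*(-0.283)^2 = 12.7308


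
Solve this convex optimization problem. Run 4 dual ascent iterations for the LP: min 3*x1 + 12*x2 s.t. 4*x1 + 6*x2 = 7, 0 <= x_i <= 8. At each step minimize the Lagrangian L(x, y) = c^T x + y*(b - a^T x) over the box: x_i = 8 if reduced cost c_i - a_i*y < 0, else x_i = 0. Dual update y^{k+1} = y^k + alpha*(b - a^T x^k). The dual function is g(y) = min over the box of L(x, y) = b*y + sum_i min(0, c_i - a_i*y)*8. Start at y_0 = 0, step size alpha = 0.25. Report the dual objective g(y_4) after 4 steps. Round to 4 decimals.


Dual ascent for LP: min 3*x1 + 12*x2, 4*x1 + 6*x2 = 7, 0 <= x_i <= 8
Step 1: y^k = 0.0, reduced costs: (3.0, 12.0)
  x^k = (0.0, 0.0), subgradient = b - a^T x = 7.0
  y^{k+1} = 0.0 + 0.25*7.0 = 1.75
Step 2: y^k = 1.75, reduced costs: (-4.0, 1.5)
  x^k = (8.0, 0.0), subgradient = b - a^T x = -25.0
  y^{k+1} = 1.75 + 0.25*-25.0 = -4.5
Step 3: y^k = -4.5, reduced costs: (21.0, 39.0)
  x^k = (0.0, 0.0), subgradient = b - a^T x = 7.0
  y^{k+1} = -4.5 + 0.25*7.0 = -2.75
Step 4: y^k = -2.75, reduced costs: (14.0, 28.5)
  x^k = (0.0, 0.0), subgradient = b - a^T x = 7.0
  y^{k+1} = -2.75 + 0.25*7.0 = -1.0
Dual objective at y_4 = -1.0: reduced costs (7.0, 18.0), box minimizer x = (0.0, 0.0)
g(y_4) = b*y + (c1 - a1*y)*x1 + (c2 - a2*y)*x2 = 7*(-1.0) + 7.0*0.0 + 18.0*0.0 = -7.0 + 0.0 + 0.0 = -7.0


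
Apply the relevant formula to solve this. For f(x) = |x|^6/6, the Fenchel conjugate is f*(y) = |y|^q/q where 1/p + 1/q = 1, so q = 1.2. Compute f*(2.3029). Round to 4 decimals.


The conjugate exponent q satisfies 1/p + 1/q = 1.
p = 6, so q = 6/(6 - 1) = 1.2
|y|^q = 2.3029^1.2 = 2.721
f*(2.3029) = 2.721 / 1.2 = 2.2675


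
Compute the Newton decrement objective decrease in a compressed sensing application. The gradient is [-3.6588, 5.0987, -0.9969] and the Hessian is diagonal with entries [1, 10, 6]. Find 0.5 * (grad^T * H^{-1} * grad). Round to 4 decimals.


Step 1: H is diagonal, so H^(-1) * g = [-3.6588, 0.5099, -0.1662].
Step 2: g^T H^(-1) g = sum_i g_i^2 / H_ii
  = (-3.6588)^2/1 + (5.0987)^2/10 + (-0.9969)^2/6
  = 13.3868 + 2.5997 + 0.1656 = 16.1521
Step 3: Objective decrease = 0.5 * g^T H^(-1) g = 8.0761


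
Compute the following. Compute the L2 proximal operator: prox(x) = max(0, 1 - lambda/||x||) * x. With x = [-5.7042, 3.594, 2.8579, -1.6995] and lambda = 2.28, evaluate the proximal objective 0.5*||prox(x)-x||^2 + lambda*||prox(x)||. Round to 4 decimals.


Step 1: Compute ||x||.
||x|| = 7.5174
Step 2: Compute scaling factor.
scale = max(0, 1 - 2.28/7.5174) = 0.6967
Step 3: prox(x) = [-3.9741, 2.5039, 1.9911, -1.184]
||prox(x)|| = 5.2374
Step 4: Proximal objective.
0.5*||prox-x||^2 = 2.5992
lambda*||prox|| = 11.9413
Total = 14.5404


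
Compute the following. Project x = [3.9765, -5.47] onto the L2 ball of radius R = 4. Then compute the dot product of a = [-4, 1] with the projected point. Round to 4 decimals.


Step 1: Compute ||x|| (intermediates to 6 decimals).
||x|| = sqrt(3.9765^2 + (-5.47)^2) = 6.762651
Step 2: Project.
Since ||x|| > R, scale = R/||x|| = 4/6.762651 = 0.591484, proj(x) = scale * x
proj(x) = [2.352036, -3.235417]
Step 3: Dot product.
a^T * proj(x) = -4*2.352036 + 1*(-3.235417) = -12.6436


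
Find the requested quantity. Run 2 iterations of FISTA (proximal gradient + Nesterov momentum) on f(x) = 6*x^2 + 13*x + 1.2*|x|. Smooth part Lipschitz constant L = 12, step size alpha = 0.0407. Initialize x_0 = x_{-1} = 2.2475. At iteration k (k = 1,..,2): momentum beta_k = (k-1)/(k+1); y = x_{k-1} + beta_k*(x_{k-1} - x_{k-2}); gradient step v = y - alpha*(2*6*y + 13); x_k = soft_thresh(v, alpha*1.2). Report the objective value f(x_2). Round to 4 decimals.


FISTA on f(x) = 6*x^2 + 13*x + 1.2*|x|
L = 12, alpha = 0.0407
Iteration 1: beta = 0.0, y = 2.2475 + 0.0*(2.2475 - 2.2475) = 2.2475
  grad(y) = 39.97, v = y - alpha*grad = 0.6207
  prox(v) = soft_thresh(0.6207, 0.0488) = 0.5719
Iteration 2: beta = 0.3333, y = 0.5719 + 0.3333*(0.5719 - 2.2475) = 0.0133
  grad(y) = 13.1601, v = y - alpha*grad = -0.5223
  prox(v) = soft_thresh(-0.5223, 0.0488) = -0.4734
f(x_2) = 6*(-0.4734)^2 + 13*(-0.4734) + 1.2*|-0.4734| = -4.2417


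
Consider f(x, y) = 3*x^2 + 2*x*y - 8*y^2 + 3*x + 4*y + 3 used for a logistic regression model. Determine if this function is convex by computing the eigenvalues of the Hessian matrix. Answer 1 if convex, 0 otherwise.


The Hessian of f(x,y) = 3*x^2 + 2*x*y - 8*y^2 + 3*x + 4*y + 3 is:
H = [[6, 2], [2, -16]]
Trace = 6 - 16 = -10
Determinant = 6*-16 - (2)^2 = -100
Discriminant = (-10)^2 - 4*-100 = 500.0
Eigenvalues: lambda_1 = -16.1803, lambda_2 = 6.1803
The function is not convex.

0


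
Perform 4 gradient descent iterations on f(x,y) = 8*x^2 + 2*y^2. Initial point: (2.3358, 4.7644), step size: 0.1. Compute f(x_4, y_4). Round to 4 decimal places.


Gradient descent on f(x,y) = 8*x^2 + 2*y^2.
Starting point: (2.3358, 4.7644), alpha = 0.1
Step 1: grad_x = 2*8*2.3358 = 37.3728, grad_y = 2*2*4.7644 = 19.0576
  x_1 = 2.3358 - 0.1*37.3728 = -1.4015
  y_1 = 4.7644 - 0.1*19.0576 = 2.8586
Step 2: grad_x = 2*8*-1.4015 = -22.4237, grad_y = 2*2*2.8586 = 11.4346
  x_2 = -1.4015 - 0.1*-22.4237 = 0.8409
  y_2 = 2.8586 - 0.1*11.4346 = 1.7152
Step 3: grad_x = 2*8*0.8409 = 13.4542, grad_y = 2*2*1.7152 = 6.8607
  x_3 = 0.8409 - 0.1*13.4542 = -0.5045
  y_3 = 1.7152 - 0.1*6.8607 = 1.0291
Step 4: grad_x = 2*8*-0.5045 = -8.0725, grad_y = 2*2*1.0291 = 4.1164
  x_4 = -0.5045 - 0.1*-8.0725 = 0.3027
  y_4 = 1.0291 - 0.1*4.1164 = 0.6175
f(0.3027, 0.6175) = 8*0.3027^2 + 2*0.6175^2 = 1.4956


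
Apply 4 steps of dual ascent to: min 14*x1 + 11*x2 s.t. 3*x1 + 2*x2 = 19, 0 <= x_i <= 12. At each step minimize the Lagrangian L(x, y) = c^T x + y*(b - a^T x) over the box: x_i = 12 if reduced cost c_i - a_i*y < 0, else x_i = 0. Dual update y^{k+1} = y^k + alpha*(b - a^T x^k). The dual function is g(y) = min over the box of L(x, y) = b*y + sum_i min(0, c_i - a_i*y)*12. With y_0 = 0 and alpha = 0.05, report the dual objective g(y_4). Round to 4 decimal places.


Dual ascent for LP: min 14*x1 + 11*x2, 3*x1 + 2*x2 = 19, 0 <= x_i <= 12
Step 1: y^k = 0.0, reduced costs: (14.0, 11.0)
  x^k = (0.0, 0.0), subgradient = b - a^T x = 19.0
  y^{k+1} = 0.0 + 0.05*19.0 = 0.95
Step 2: y^k = 0.95, reduced costs: (11.15, 9.1)
  x^k = (0.0, 0.0), subgradient = b - a^T x = 19.0
  y^{k+1} = 0.95 + 0.05*19.0 = 1.9
Step 3: y^k = 1.9, reduced costs: (8.3, 7.2)
  x^k = (0.0, 0.0), subgradient = b - a^T x = 19.0
  y^{k+1} = 1.9 + 0.05*19.0 = 2.85
Step 4: y^k = 2.85, reduced costs: (5.45, 5.3)
  x^k = (0.0, 0.0), subgradient = b - a^T x = 19.0
  y^{k+1} = 2.85 + 0.05*19.0 = 3.8
Dual objective at y_4 = 3.8: reduced costs (2.6, 3.4), box minimizer x = (0.0, 0.0)
g(y_4) = b*y + (c1 - a1*y)*x1 + (c2 - a2*y)*x2 = 19*3.8 + 2.6*0.0 + 3.4*0.0 = 72.2 + 0.0 + 0.0 = 72.2


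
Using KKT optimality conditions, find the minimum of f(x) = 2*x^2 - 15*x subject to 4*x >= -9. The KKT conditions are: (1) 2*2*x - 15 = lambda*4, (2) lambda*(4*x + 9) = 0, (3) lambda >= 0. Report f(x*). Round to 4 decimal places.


Step 1: Try lambda = 0 (constraint inactive).
Stationarity: 2*2*x - 15 = 0
x* = 15/(2*2) = 3.75
Check constraint: 4*3.75 = 15.0 >= -9 -- satisfied.
Step 2: Compute optimal value.
f(x*) = 2*3.75^2 - 15*3.75 = -28.125


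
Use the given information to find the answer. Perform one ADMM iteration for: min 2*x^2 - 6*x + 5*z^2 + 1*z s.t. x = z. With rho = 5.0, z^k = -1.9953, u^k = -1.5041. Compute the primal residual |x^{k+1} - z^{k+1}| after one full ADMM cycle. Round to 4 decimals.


ADMM iteration with rho = 5.0, z^k = -1.9953, u^k = -1.5041
Step 1: x-update.
Minimize 2*x^2 - 6*x + (5.0/2)*(x + 1.9953 - 1.5041)^2
FOC: (2*2 + 5.0)*x = 6 + 5.0*(-1.9953 + 1.5041)
x^{k+1} = 0.3938
Step 2: z-update.
Minimize 5*z^2 + 1*z + (5.0/2)*(0.3938 - z - 1.5041)^2
FOC: (2*5 + 5.0)*z = -1 + 5.0*(0.3938 - 1.5041)
z^{k+1} = -0.4368
Step 3: u-update.
u^{k+1} = -1.5041 + 0.3938 + 0.4368 = -0.6735
Step 4: Primal residual = |0.3938 + 0.4368| = 0.8306


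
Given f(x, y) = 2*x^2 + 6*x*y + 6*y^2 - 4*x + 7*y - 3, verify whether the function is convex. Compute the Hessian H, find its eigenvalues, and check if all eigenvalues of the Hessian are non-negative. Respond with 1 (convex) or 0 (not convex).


The Hessian of f(x,y) = 2*x^2 + 6*x*y + 6*y^2 - 4*x + 7*y - 3 is:
H = [[4, 6], [6, 12]]
Trace = 4 + 12 = 16
Determinant = 4*12 - (6)^2 = 12
Discriminant = (16)^2 - 4*12 = 208.0
Eigenvalues: lambda_1 = 0.7889, lambda_2 = 15.2111
The function is convex.

1


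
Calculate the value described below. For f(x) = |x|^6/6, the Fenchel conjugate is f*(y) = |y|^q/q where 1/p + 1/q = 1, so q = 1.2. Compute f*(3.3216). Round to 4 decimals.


The conjugate exponent q satisfies 1/p + 1/q = 1.
p = 6, so q = 6/(6 - 1) = 1.2
|y|^q = 3.3216^1.2 = 4.223
f*(3.3216) = 4.223 / 1.2 = 3.5191


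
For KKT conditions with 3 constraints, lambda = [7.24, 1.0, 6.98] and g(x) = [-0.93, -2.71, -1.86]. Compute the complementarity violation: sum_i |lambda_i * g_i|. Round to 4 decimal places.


KKT complementary slackness check:
lambda_1 * g_1 = 7.24 * -0.93 = -6.7332
lambda_2 * g_2 = 1.0 * -2.71 = -2.71
lambda_3 * g_3 = 6.98 * -1.86 = -12.9828
Total violation = 6.7332 + 2.71 + 12.9828 = 22.426


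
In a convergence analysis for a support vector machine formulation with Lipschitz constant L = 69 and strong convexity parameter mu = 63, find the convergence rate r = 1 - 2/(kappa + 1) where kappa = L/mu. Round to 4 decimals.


Step 1: Compute the condition number.
kappa = L/mu = 69/63 = 1.0952
Step 2: Compute the convergence rate.
r = 1 - 2/(kappa + 1) = 1 - 2*mu/(L + mu) = (L - mu)/(L + mu) = 6/132 = 0.0455


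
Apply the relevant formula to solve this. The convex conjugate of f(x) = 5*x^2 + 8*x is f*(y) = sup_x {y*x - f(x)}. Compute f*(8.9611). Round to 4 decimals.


f*(y) = sup_x {y*x - a*x^2 - b*x} = sup_x {(y-b)*x - a*x^2}
FOC: (y - b) - 2a*x = 0 => x* = (y - b)/(2a)
x* = (8.9611 - 8)/(2*5) = 0.0961
f*(8.9611) = (y-b)^2/(4a) = (8.9611 - 8)^2/(4*5)
= 0.9237/20 = 0.0462


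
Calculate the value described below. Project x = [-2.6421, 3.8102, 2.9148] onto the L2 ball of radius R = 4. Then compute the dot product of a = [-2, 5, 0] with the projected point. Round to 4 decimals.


Step 1: Compute ||x|| (intermediates to 6 decimals).
||x|| = sqrt((-2.6421)^2 + 3.8102^2 + 2.9148^2) = 5.476712
Step 2: Project.
Since ||x|| > R, scale = R/||x|| = 4/5.476712 = 0.730365, proj(x) = scale * x
proj(x) = [-1.929697, 2.782837, 2.128868]
Step 3: Dot product.
a^T * proj(x) = -2*(-1.929697) + 5*2.782837 + 0*2.128868 = 17.7736


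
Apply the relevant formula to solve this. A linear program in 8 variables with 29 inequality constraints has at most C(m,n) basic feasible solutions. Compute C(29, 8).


Each vertex corresponds to some choice of n active constraints out of m, so the number of vertices is at most C(m, n) = m! / (n!(m-n)!).
m = 29, n = 8
Numerator: 29 * 28 * 27 * 26 * 25 * 24 * 23 * 22
Denominator: 8! = 40320
C(29, 8) = 4292145


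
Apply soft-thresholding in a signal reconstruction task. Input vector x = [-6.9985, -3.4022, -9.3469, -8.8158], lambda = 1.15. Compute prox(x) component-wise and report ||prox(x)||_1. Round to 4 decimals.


Soft-thresholding with lambda = 1.15:
prox(-6.9985) = sign(-6.9985)*max(|-6.9985| - 1.15, 0) = -5.8485
prox(-3.4022) = sign(-3.4022)*max(|-3.4022| - 1.15, 0) = -2.2522
prox(-9.3469) = sign(-9.3469)*max(|-9.3469| - 1.15, 0) = -8.1969
prox(-8.8158) = sign(-8.8158)*max(|-8.8158| - 1.15, 0) = -7.6658
prox(x) = [-5.8485, -2.2522, -8.1969, -7.6658]
||prox(x)||_1 = 5.8485 + 2.2522 + 8.1969 + 7.6658 = 23.9634


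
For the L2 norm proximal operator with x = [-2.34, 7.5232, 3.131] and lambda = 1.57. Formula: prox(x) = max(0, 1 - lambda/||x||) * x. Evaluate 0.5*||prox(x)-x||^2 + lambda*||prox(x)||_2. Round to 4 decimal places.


Step 1: Compute ||x||.
||x|| = 8.478
Step 2: Compute scaling factor.
scale = max(0, 1 - 1.57/8.478) = 0.8148
Step 3: prox(x) = [-1.9067, 6.13, 2.5512]
||prox(x)|| = 6.908
Step 4: Proximal objective.
0.5*||prox-x||^2 = 1.2325
lambda*||prox|| = 10.8456
Total = 12.0781


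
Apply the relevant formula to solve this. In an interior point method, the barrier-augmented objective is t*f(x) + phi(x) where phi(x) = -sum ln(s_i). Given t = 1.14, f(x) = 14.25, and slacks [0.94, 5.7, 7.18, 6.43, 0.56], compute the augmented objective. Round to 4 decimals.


Step 1: Compute log-barrier.
ln values: [-0.0619, 1.7405, 1.9713, 1.861, -0.5798]
phi = -(-0.0619 + 1.7405 + 1.9713 + 1.861 - 0.5798) = -4.931
Step 2: Compute augmented objective.
t*f(x) = 1.14*14.25 = 16.245
Total = 16.245 - 4.931 = 11.314


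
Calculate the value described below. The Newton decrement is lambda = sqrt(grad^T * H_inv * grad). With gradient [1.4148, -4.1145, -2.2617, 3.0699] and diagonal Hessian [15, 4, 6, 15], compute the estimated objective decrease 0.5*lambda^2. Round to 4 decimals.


Step 1: H is diagonal, so H^(-1) * g = [0.0943, -1.0286, -0.377, 0.2047].
Step 2: g^T H^(-1) g = sum_i g_i^2 / H_ii
  = (1.4148)^2/15 + (-4.1145)^2/4 + (-2.2617)^2/6 + (3.0699)^2/15
  = 0.1334 + 4.2323 + 0.8525 + 0.6283 = 5.8466
Step 3: Objective decrease = 0.5 * g^T H^(-1) g = 2.9233


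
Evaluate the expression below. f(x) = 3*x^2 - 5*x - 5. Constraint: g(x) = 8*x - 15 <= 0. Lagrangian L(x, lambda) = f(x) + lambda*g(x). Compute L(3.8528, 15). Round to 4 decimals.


Step 1: Evaluate f(x).
f(3.8528) = 3*3.8528^2 - 5*3.8528 - 5 = 20.2682
Step 2: Evaluate g(x).
g(3.8528) = 8*3.8528 - 15 = 15.8224
Step 3: Compute Lagrangian.
L = 20.2682 + 15*15.8224 = 257.6042


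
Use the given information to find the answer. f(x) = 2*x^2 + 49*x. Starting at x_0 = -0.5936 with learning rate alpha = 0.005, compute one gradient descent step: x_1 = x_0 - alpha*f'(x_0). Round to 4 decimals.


We compute the gradient at x_0 and apply the update.
f'(x) = 4*x + 49
f'(-0.5936) = 4*-0.5936 + 49 = 46.6256
x_1 = -0.5936 - 0.005*46.6256 = -0.8267


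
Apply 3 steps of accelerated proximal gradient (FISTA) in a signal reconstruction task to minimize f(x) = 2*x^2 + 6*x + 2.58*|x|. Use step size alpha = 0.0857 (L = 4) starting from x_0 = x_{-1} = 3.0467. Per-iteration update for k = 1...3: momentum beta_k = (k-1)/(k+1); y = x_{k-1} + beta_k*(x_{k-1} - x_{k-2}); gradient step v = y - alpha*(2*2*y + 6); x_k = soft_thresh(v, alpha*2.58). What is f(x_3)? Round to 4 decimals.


FISTA on f(x) = 2*x^2 + 6*x + 2.58*|x|
L = 4, alpha = 0.0857
Iteration 1: beta = 0.0, y = 3.0467 + 0.0*(3.0467 - 3.0467) = 3.0467
  grad(y) = 18.1868, v = y - alpha*grad = 1.4881
  prox(v) = soft_thresh(1.4881, 0.2211) = 1.267
Iteration 2: beta = 0.3333, y = 1.267 + 0.3333*(1.267 - 3.0467) = 0.6737
  grad(y) = 8.695, v = y - alpha*grad = -0.0714
  prox(v) = soft_thresh(-0.0714, 0.2211) = 0.0
Iteration 3: beta = 0.5, y = 0.0 + 0.5*(0.0 - 1.267) = -0.6335
  grad(y) = 3.466, v = y - alpha*grad = -0.9305
  prox(v) = soft_thresh(-0.9305, 0.2211) = -0.7094
f(x_3) = 2*(-0.7094)^2 + 6*(-0.7094) + 2.58*|-0.7094| = -1.4197


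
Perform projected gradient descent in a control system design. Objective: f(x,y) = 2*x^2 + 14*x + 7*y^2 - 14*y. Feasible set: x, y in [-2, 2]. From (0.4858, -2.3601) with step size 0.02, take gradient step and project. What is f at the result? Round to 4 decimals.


Step 1: Compute gradient at (0.4858, -2.3601).
grad_x = 2*2*0.4858 + 14 = 15.9432
grad_y = 2*7*-2.3601 - 14 = -47.0414
Step 2: Gradient step.
x_raw = 0.4858 - 0.02*15.9432 = 0.1669
y_raw = -2.3601 - 0.02*-47.0414 = -1.4193
Step 3: Project onto [-2, 2].
x_proj = clip(0.1669) = 0.1669
y_proj = clip(-1.4193) = -1.4193
Step 4: Evaluate f.
f(0.1669, -1.4193) = 36.363


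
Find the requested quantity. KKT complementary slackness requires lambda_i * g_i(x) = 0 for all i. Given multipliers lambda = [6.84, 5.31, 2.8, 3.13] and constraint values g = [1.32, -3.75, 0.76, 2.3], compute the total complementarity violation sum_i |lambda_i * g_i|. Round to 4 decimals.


KKT complementary slackness check:
lambda_1 * g_1 = 6.84 * 1.32 = 9.0288
lambda_2 * g_2 = 5.31 * -3.75 = -19.9125
lambda_3 * g_3 = 2.8 * 0.76 = 2.128
lambda_4 * g_4 = 3.13 * 2.3 = 7.199
Total violation = 9.0288 + 19.9125 + 2.128 + 7.199 = 38.2683


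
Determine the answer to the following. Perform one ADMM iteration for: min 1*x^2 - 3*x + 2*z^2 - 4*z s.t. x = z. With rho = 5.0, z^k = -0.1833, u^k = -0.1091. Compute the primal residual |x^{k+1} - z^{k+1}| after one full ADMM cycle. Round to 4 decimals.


ADMM iteration with rho = 5.0, z^k = -0.1833, u^k = -0.1091
Step 1: x-update.
Minimize 1*x^2 - 3*x + (5.0/2)*(x + 0.1833 - 0.1091)^2
FOC: (2*1 + 5.0)*x = 3 + 5.0*(-0.1833 + 0.1091)
x^{k+1} = 0.3756
Step 2: z-update.
Minimize 2*z^2 - 4*z + (5.0/2)*(0.3756 - z - 0.1091)^2
FOC: (2*2 + 5.0)*z = 4 + 5.0*(0.3756 - 0.1091)
z^{k+1} = 0.5925
Step 3: u-update.
u^{k+1} = -0.1091 + 0.3756 - 0.5925 = -0.326
Step 4: Primal residual = |0.3756 - 0.5925| = 0.2169


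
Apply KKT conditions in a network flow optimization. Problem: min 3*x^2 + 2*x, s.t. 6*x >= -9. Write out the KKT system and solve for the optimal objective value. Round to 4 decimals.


Step 1: Try lambda = 0 (constraint inactive).
Stationarity: 2*3*x + 2 = 0
x* = -2/(2*3) = -1/3 = -0.3333 (rounded; the exact value -1/3 is used below)
Check constraint: 6*-0.3333 = -1.9998 >= -9 -- satisfied.
Step 2: Compute optimal value.
f(x*) = 3*(-1/3)^2 + 2*(-1/3) = -0.3333


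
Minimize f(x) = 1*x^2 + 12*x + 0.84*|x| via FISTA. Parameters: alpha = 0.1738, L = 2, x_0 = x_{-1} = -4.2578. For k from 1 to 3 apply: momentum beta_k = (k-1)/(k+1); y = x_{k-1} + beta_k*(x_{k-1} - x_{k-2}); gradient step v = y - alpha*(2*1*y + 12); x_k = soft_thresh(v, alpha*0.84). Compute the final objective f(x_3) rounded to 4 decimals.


FISTA on f(x) = 1*x^2 + 12*x + 0.84*|x|
L = 2, alpha = 0.1738
Iteration 1: beta = 0.0, y = -4.2578 + 0.0*(-4.2578 + 4.2578) = -4.2578
  grad(y) = 3.4844, v = y - alpha*grad = -4.8634
  prox(v) = soft_thresh(-4.8634, 0.146) = -4.7174
Iteration 2: beta = 0.3333, y = -4.7174 + 0.3333*(-4.7174 + 4.2578) = -4.8706
  grad(y) = 2.2588, v = y - alpha*grad = -5.2632
  prox(v) = soft_thresh(-5.2632, 0.146) = -5.1172
Iteration 3: beta = 0.5, y = -5.1172 + 0.5*(-5.1172 + 4.7174) = -5.3171
  grad(y) = 1.3658, v = y - alpha*grad = -5.5545
  prox(v) = soft_thresh(-5.5545, 0.146) = -5.4085
f(x_3) = 1*(-5.4085)^2 + 12*(-5.4085) + 0.84*|-5.4085| = -31.107


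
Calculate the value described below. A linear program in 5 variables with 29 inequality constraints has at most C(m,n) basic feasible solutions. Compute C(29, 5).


Each vertex corresponds to some choice of n active constraints out of m, so the number of vertices is at most C(m, n) = m! / (n!(m-n)!).
m = 29, n = 5
Numerator: 29 * 28 * 27 * 26 * 25
Denominator: 5! = 120
C(29, 5) = 118755


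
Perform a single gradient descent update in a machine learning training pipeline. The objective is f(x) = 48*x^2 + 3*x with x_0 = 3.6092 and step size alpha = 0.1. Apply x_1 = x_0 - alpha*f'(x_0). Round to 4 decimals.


We compute the gradient at x_0 and apply the update.
f'(x) = 96*x + 3
f'(3.6092) = 96*3.6092 + 3 = 349.4832
x_1 = 3.6092 - 0.1*349.4832 = -31.3391


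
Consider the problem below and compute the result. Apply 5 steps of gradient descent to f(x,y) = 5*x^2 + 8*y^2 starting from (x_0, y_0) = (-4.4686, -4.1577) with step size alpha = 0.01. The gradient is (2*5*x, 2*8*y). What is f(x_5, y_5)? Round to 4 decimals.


Gradient descent on f(x,y) = 5*x^2 + 8*y^2.
Starting point: (-4.4686, -4.1577), alpha = 0.01
Step 1: grad_x = 2*5*-4.4686 = -44.686, grad_y = 2*8*-4.1577 = -66.5232
  x_1 = -4.4686 - 0.01*-44.686 = -4.0217
  y_1 = -4.1577 - 0.01*-66.5232 = -3.4925
Step 2: grad_x = 2*5*-4.0217 = -40.2174, grad_y = 2*8*-3.4925 = -55.8795
  x_2 = -4.0217 - 0.01*-40.2174 = -3.6196
  y_2 = -3.4925 - 0.01*-55.8795 = -2.9337
Step 3: grad_x = 2*5*-3.6196 = -36.1957, grad_y = 2*8*-2.9337 = -46.9388
  x_3 = -3.6196 - 0.01*-36.1957 = -3.2576
  y_3 = -2.9337 - 0.01*-46.9388 = -2.4643
Step 4: grad_x = 2*5*-3.2576 = -32.5761, grad_y = 2*8*-2.4643 = -39.4286
  x_4 = -3.2576 - 0.01*-32.5761 = -2.9318
  y_4 = -2.4643 - 0.01*-39.4286 = -2.07
Step 5: grad_x = 2*5*-2.9318 = -29.3185, grad_y = 2*8*-2.07 = -33.12
  x_5 = -2.9318 - 0.01*-29.3185 = -2.6387
  y_5 = -2.07 - 0.01*-33.12 = -1.7388
f(-2.6387, -1.7388) = 5*(-2.6387)^2 + 8*(-1.7388)^2 = 59.0001


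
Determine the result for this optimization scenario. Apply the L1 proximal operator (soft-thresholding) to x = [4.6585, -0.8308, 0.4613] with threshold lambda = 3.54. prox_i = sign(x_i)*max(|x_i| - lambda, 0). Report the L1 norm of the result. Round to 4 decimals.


Soft-thresholding with lambda = 3.54:
prox(4.6585) = sign(4.6585)*max(|4.6585| - 3.54, 0) = 1.1185
prox(-0.8308) = sign(-0.8308)*max(|-0.8308| - 3.54, 0) = 0.0
prox(0.4613) = sign(0.4613)*max(|0.4613| - 3.54, 0) = 0.0
prox(x) = [1.1185, 0.0, 0.0]
||prox(x)||_1 = 1.1185 + 0.0 + 0.0 = 1.1185


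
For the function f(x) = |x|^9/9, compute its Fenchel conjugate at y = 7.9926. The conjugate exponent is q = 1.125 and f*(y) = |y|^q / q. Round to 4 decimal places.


The conjugate exponent q satisfies 1/p + 1/q = 1.
p = 9, so q = 9/(9 - 1) = 1.125
|y|^q = 7.9926^1.125 = 10.3639
f*(7.9926) = 10.3639 / 1.125 = 9.2124


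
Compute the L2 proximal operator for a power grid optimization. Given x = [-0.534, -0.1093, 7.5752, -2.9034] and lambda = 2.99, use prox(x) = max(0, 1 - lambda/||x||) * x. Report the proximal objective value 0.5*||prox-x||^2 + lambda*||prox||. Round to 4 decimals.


Step 1: Compute ||x||.
||x|| = 8.1308
Step 2: Compute scaling factor.
scale = max(0, 1 - 2.99/8.1308) = 0.6323
Step 3: prox(x) = [-0.3376, -0.0691, 4.7895, -1.8357]
||prox(x)|| = 5.1408
Step 4: Proximal objective.
0.5*||prox-x||^2 = 4.4701
lambda*||prox|| = 15.371
Total = 19.8411


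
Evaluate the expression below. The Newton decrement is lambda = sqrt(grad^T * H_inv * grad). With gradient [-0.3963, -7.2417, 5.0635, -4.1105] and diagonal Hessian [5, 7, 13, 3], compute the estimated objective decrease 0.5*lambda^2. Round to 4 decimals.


Step 1: H is diagonal, so H^(-1) * g = [-0.0793, -1.0345, 0.3895, -1.3702].
Step 2: g^T H^(-1) g = sum_i g_i^2 / H_ii
  = (-0.3963)^2/5 + (-7.2417)^2/7 + (5.0635)^2/13 + (-4.1105)^2/3
  = 0.0314 + 7.4917 + 1.9722 + 5.6321 = 15.1275
Step 3: Objective decrease = 0.5 * g^T H^(-1) g = 7.5637


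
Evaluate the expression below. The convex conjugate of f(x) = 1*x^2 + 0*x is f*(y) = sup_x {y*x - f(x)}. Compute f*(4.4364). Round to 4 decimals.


f*(y) = sup_x {y*x - a*x^2 - b*x} = sup_x {(y-b)*x - a*x^2}
FOC: (y - b) - 2a*x = 0 => x* = (y - b)/(2a)
x* = (4.4364 - 0)/(2*1) = 2.2182
f*(4.4364) = (y-b)^2/(4a) = (4.4364 - 0)^2/(4*1)
= 19.6816/4 = 4.9204


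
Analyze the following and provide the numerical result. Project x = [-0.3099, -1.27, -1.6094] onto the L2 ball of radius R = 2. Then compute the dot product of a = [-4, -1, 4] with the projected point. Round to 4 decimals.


Step 1: Compute ||x|| (intermediates to 6 decimals).
||x|| = sqrt((-0.3099)^2 + (-1.27)^2 + (-1.6094)^2) = 2.073429
Step 2: Project.
Since ||x|| > R, scale = R/||x|| = 2/2.073429 = 0.964586, proj(x) = scale * x
proj(x) = [-0.298925, -1.225024, -1.552405]
Step 3: Dot product.
a^T * proj(x) = -4*(-0.298925) - 1*(-1.225024) + 4*(-1.552405) = -3.7889


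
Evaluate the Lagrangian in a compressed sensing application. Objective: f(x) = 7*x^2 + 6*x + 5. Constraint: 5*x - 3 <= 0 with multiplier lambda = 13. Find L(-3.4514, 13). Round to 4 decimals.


Step 1: Evaluate f(x).
f(-3.4514) = 7*(-3.4514)^2 + 6*(-3.4514) + 5 = 67.6767
Step 2: Evaluate g(x).
g(-3.4514) = 5*-3.4514 - 3 = -20.257
Step 3: Compute Lagrangian.
L = 67.6767 + 13*-20.257 = -195.6643


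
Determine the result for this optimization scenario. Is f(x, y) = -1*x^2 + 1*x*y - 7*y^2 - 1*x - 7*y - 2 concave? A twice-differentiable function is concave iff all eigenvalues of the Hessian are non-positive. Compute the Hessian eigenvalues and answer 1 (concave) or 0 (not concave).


The Hessian of f(x,y) = -1*x^2 + 1*x*y - 7*y^2 - 1*x - 7*y - 2 is:
H = [[-2, 1], [1, -14]]
Trace = -2 - 14 = -16
Determinant = -2*-14 - (1)^2 = 27
Discriminant = (-16)^2 - 4*27 = 148.0
Eigenvalues: lambda_1 = -14.0828, lambda_2 = -1.9172
The function is concave.

1


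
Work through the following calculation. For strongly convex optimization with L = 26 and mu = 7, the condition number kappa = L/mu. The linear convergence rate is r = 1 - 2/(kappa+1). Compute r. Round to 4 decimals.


Step 1: Compute the condition number.
kappa = L/mu = 26/7 = 3.7143
Step 2: Compute the convergence rate.
r = 1 - 2/(kappa + 1) = 1 - 2*mu/(L + mu) = (L - mu)/(L + mu) = 19/33 = 0.5758


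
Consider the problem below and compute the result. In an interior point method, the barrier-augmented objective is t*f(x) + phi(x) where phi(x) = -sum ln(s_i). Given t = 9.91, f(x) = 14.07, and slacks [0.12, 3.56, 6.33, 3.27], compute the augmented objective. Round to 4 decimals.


Step 1: Compute log-barrier.
ln values: [-2.1203, 1.2698, 1.8453, 1.1848]
phi = -(-2.1203 + 1.2698 + 1.8453 + 1.1848) = -2.1796
Step 2: Compute augmented objective.
t*f(x) = 9.91*14.07 = 139.4337
Total = 139.4337 - 2.1796 = 137.2541


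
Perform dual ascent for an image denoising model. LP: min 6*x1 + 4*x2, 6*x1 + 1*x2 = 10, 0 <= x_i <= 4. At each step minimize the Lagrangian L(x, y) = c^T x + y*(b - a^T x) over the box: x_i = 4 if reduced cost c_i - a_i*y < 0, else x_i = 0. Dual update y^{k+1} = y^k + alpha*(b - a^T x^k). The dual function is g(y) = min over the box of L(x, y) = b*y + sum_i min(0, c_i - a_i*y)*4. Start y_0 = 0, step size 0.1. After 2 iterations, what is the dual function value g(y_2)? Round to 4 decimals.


Dual ascent for LP: min 6*x1 + 4*x2, 6*x1 + 1*x2 = 10, 0 <= x_i <= 4
Step 1: y^k = 0.0, reduced costs: (6.0, 4.0)
  x^k = (0.0, 0.0), subgradient = b - a^T x = 10.0
  y^{k+1} = 0.0 + 0.1*10.0 = 1.0
Step 2: y^k = 1.0, reduced costs: (0.0, 3.0)
  x^k = (0.0, 0.0), subgradient = b - a^T x = 10.0
  y^{k+1} = 1.0 + 0.1*10.0 = 2.0
Dual objective at y_2 = 2.0: reduced costs (-6.0, 2.0), box minimizer x = (4.0, 0.0)
g(y_2) = b*y + (c1 - a1*y)*x1 + (c2 - a2*y)*x2 = 10*2.0 + (-6.0)*4.0 + 2.0*0.0 = 20.0 - 24.0 + 0.0 = -4.0


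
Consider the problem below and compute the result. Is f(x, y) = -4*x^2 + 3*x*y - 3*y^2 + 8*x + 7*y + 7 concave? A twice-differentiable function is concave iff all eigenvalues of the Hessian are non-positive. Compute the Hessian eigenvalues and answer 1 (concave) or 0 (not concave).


The Hessian of f(x,y) = -4*x^2 + 3*x*y - 3*y^2 + 8*x + 7*y + 7 is:
H = [[-8, 3], [3, -6]]
Trace = -8 - 6 = -14
Determinant = -8*-6 - (3)^2 = 39
Discriminant = (-14)^2 - 4*39 = 40.0
Eigenvalues: lambda_1 = -10.1623, lambda_2 = -3.8377
The function is concave.

1
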